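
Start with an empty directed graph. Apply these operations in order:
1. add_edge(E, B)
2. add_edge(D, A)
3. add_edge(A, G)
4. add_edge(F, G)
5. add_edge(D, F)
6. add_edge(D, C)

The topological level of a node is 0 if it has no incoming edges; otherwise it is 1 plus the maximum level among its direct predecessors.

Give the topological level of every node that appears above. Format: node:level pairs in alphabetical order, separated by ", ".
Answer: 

Op 1: add_edge(E, B). Edges now: 1
Op 2: add_edge(D, A). Edges now: 2
Op 3: add_edge(A, G). Edges now: 3
Op 4: add_edge(F, G). Edges now: 4
Op 5: add_edge(D, F). Edges now: 5
Op 6: add_edge(D, C). Edges now: 6
Compute levels (Kahn BFS):
  sources (in-degree 0): D, E
  process D: level=0
    D->A: in-degree(A)=0, level(A)=1, enqueue
    D->C: in-degree(C)=0, level(C)=1, enqueue
    D->F: in-degree(F)=0, level(F)=1, enqueue
  process E: level=0
    E->B: in-degree(B)=0, level(B)=1, enqueue
  process A: level=1
    A->G: in-degree(G)=1, level(G)>=2
  process C: level=1
  process F: level=1
    F->G: in-degree(G)=0, level(G)=2, enqueue
  process B: level=1
  process G: level=2
All levels: A:1, B:1, C:1, D:0, E:0, F:1, G:2

Answer: A:1, B:1, C:1, D:0, E:0, F:1, G:2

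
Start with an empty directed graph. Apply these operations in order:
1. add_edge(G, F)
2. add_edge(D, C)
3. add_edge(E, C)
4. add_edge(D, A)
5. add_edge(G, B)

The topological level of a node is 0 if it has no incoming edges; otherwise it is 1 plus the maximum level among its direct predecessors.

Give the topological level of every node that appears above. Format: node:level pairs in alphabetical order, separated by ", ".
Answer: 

Answer: A:1, B:1, C:1, D:0, E:0, F:1, G:0

Derivation:
Op 1: add_edge(G, F). Edges now: 1
Op 2: add_edge(D, C). Edges now: 2
Op 3: add_edge(E, C). Edges now: 3
Op 4: add_edge(D, A). Edges now: 4
Op 5: add_edge(G, B). Edges now: 5
Compute levels (Kahn BFS):
  sources (in-degree 0): D, E, G
  process D: level=0
    D->A: in-degree(A)=0, level(A)=1, enqueue
    D->C: in-degree(C)=1, level(C)>=1
  process E: level=0
    E->C: in-degree(C)=0, level(C)=1, enqueue
  process G: level=0
    G->B: in-degree(B)=0, level(B)=1, enqueue
    G->F: in-degree(F)=0, level(F)=1, enqueue
  process A: level=1
  process C: level=1
  process B: level=1
  process F: level=1
All levels: A:1, B:1, C:1, D:0, E:0, F:1, G:0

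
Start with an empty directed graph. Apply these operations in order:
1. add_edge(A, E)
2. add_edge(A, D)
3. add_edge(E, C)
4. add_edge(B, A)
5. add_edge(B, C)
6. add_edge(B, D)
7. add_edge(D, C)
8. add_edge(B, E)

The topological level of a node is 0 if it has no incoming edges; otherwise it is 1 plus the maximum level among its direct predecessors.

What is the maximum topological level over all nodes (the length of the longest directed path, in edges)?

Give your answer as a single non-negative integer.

Op 1: add_edge(A, E). Edges now: 1
Op 2: add_edge(A, D). Edges now: 2
Op 3: add_edge(E, C). Edges now: 3
Op 4: add_edge(B, A). Edges now: 4
Op 5: add_edge(B, C). Edges now: 5
Op 6: add_edge(B, D). Edges now: 6
Op 7: add_edge(D, C). Edges now: 7
Op 8: add_edge(B, E). Edges now: 8
Compute levels (Kahn BFS):
  sources (in-degree 0): B
  process B: level=0
    B->A: in-degree(A)=0, level(A)=1, enqueue
    B->C: in-degree(C)=2, level(C)>=1
    B->D: in-degree(D)=1, level(D)>=1
    B->E: in-degree(E)=1, level(E)>=1
  process A: level=1
    A->D: in-degree(D)=0, level(D)=2, enqueue
    A->E: in-degree(E)=0, level(E)=2, enqueue
  process D: level=2
    D->C: in-degree(C)=1, level(C)>=3
  process E: level=2
    E->C: in-degree(C)=0, level(C)=3, enqueue
  process C: level=3
All levels: A:1, B:0, C:3, D:2, E:2
max level = 3

Answer: 3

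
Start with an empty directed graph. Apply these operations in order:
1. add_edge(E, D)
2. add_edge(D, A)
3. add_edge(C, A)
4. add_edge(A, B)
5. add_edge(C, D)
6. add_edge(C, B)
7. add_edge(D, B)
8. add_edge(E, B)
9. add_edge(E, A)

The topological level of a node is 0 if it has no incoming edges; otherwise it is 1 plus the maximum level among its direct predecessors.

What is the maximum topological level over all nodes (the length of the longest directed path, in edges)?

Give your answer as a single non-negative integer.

Op 1: add_edge(E, D). Edges now: 1
Op 2: add_edge(D, A). Edges now: 2
Op 3: add_edge(C, A). Edges now: 3
Op 4: add_edge(A, B). Edges now: 4
Op 5: add_edge(C, D). Edges now: 5
Op 6: add_edge(C, B). Edges now: 6
Op 7: add_edge(D, B). Edges now: 7
Op 8: add_edge(E, B). Edges now: 8
Op 9: add_edge(E, A). Edges now: 9
Compute levels (Kahn BFS):
  sources (in-degree 0): C, E
  process C: level=0
    C->A: in-degree(A)=2, level(A)>=1
    C->B: in-degree(B)=3, level(B)>=1
    C->D: in-degree(D)=1, level(D)>=1
  process E: level=0
    E->A: in-degree(A)=1, level(A)>=1
    E->B: in-degree(B)=2, level(B)>=1
    E->D: in-degree(D)=0, level(D)=1, enqueue
  process D: level=1
    D->A: in-degree(A)=0, level(A)=2, enqueue
    D->B: in-degree(B)=1, level(B)>=2
  process A: level=2
    A->B: in-degree(B)=0, level(B)=3, enqueue
  process B: level=3
All levels: A:2, B:3, C:0, D:1, E:0
max level = 3

Answer: 3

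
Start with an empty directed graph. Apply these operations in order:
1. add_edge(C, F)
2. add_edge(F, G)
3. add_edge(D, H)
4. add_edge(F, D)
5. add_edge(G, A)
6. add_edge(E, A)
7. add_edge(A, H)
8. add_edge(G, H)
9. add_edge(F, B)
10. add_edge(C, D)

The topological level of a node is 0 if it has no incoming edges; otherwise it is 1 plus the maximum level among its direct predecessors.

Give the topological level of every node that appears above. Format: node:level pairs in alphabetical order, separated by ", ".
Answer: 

Op 1: add_edge(C, F). Edges now: 1
Op 2: add_edge(F, G). Edges now: 2
Op 3: add_edge(D, H). Edges now: 3
Op 4: add_edge(F, D). Edges now: 4
Op 5: add_edge(G, A). Edges now: 5
Op 6: add_edge(E, A). Edges now: 6
Op 7: add_edge(A, H). Edges now: 7
Op 8: add_edge(G, H). Edges now: 8
Op 9: add_edge(F, B). Edges now: 9
Op 10: add_edge(C, D). Edges now: 10
Compute levels (Kahn BFS):
  sources (in-degree 0): C, E
  process C: level=0
    C->D: in-degree(D)=1, level(D)>=1
    C->F: in-degree(F)=0, level(F)=1, enqueue
  process E: level=0
    E->A: in-degree(A)=1, level(A)>=1
  process F: level=1
    F->B: in-degree(B)=0, level(B)=2, enqueue
    F->D: in-degree(D)=0, level(D)=2, enqueue
    F->G: in-degree(G)=0, level(G)=2, enqueue
  process B: level=2
  process D: level=2
    D->H: in-degree(H)=2, level(H)>=3
  process G: level=2
    G->A: in-degree(A)=0, level(A)=3, enqueue
    G->H: in-degree(H)=1, level(H)>=3
  process A: level=3
    A->H: in-degree(H)=0, level(H)=4, enqueue
  process H: level=4
All levels: A:3, B:2, C:0, D:2, E:0, F:1, G:2, H:4

Answer: A:3, B:2, C:0, D:2, E:0, F:1, G:2, H:4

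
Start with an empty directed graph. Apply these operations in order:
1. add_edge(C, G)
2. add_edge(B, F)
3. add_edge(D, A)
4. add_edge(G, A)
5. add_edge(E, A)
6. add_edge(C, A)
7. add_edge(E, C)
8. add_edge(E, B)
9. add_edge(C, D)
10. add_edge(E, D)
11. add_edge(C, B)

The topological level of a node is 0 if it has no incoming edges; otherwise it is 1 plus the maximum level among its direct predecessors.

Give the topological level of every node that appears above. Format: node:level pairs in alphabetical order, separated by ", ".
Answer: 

Op 1: add_edge(C, G). Edges now: 1
Op 2: add_edge(B, F). Edges now: 2
Op 3: add_edge(D, A). Edges now: 3
Op 4: add_edge(G, A). Edges now: 4
Op 5: add_edge(E, A). Edges now: 5
Op 6: add_edge(C, A). Edges now: 6
Op 7: add_edge(E, C). Edges now: 7
Op 8: add_edge(E, B). Edges now: 8
Op 9: add_edge(C, D). Edges now: 9
Op 10: add_edge(E, D). Edges now: 10
Op 11: add_edge(C, B). Edges now: 11
Compute levels (Kahn BFS):
  sources (in-degree 0): E
  process E: level=0
    E->A: in-degree(A)=3, level(A)>=1
    E->B: in-degree(B)=1, level(B)>=1
    E->C: in-degree(C)=0, level(C)=1, enqueue
    E->D: in-degree(D)=1, level(D)>=1
  process C: level=1
    C->A: in-degree(A)=2, level(A)>=2
    C->B: in-degree(B)=0, level(B)=2, enqueue
    C->D: in-degree(D)=0, level(D)=2, enqueue
    C->G: in-degree(G)=0, level(G)=2, enqueue
  process B: level=2
    B->F: in-degree(F)=0, level(F)=3, enqueue
  process D: level=2
    D->A: in-degree(A)=1, level(A)>=3
  process G: level=2
    G->A: in-degree(A)=0, level(A)=3, enqueue
  process F: level=3
  process A: level=3
All levels: A:3, B:2, C:1, D:2, E:0, F:3, G:2

Answer: A:3, B:2, C:1, D:2, E:0, F:3, G:2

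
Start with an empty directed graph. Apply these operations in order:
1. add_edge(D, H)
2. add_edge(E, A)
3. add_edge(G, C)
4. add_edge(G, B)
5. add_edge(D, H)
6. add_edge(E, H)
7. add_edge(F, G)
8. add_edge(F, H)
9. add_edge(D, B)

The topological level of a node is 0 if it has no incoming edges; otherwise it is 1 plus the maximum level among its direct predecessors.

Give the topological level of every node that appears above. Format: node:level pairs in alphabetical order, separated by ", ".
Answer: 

Op 1: add_edge(D, H). Edges now: 1
Op 2: add_edge(E, A). Edges now: 2
Op 3: add_edge(G, C). Edges now: 3
Op 4: add_edge(G, B). Edges now: 4
Op 5: add_edge(D, H) (duplicate, no change). Edges now: 4
Op 6: add_edge(E, H). Edges now: 5
Op 7: add_edge(F, G). Edges now: 6
Op 8: add_edge(F, H). Edges now: 7
Op 9: add_edge(D, B). Edges now: 8
Compute levels (Kahn BFS):
  sources (in-degree 0): D, E, F
  process D: level=0
    D->B: in-degree(B)=1, level(B)>=1
    D->H: in-degree(H)=2, level(H)>=1
  process E: level=0
    E->A: in-degree(A)=0, level(A)=1, enqueue
    E->H: in-degree(H)=1, level(H)>=1
  process F: level=0
    F->G: in-degree(G)=0, level(G)=1, enqueue
    F->H: in-degree(H)=0, level(H)=1, enqueue
  process A: level=1
  process G: level=1
    G->B: in-degree(B)=0, level(B)=2, enqueue
    G->C: in-degree(C)=0, level(C)=2, enqueue
  process H: level=1
  process B: level=2
  process C: level=2
All levels: A:1, B:2, C:2, D:0, E:0, F:0, G:1, H:1

Answer: A:1, B:2, C:2, D:0, E:0, F:0, G:1, H:1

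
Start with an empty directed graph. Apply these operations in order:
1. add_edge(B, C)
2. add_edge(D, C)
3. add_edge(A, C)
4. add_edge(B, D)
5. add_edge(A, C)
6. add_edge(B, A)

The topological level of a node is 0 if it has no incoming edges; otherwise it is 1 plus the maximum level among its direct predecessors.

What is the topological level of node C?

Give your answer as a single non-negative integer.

Answer: 2

Derivation:
Op 1: add_edge(B, C). Edges now: 1
Op 2: add_edge(D, C). Edges now: 2
Op 3: add_edge(A, C). Edges now: 3
Op 4: add_edge(B, D). Edges now: 4
Op 5: add_edge(A, C) (duplicate, no change). Edges now: 4
Op 6: add_edge(B, A). Edges now: 5
Compute levels (Kahn BFS):
  sources (in-degree 0): B
  process B: level=0
    B->A: in-degree(A)=0, level(A)=1, enqueue
    B->C: in-degree(C)=2, level(C)>=1
    B->D: in-degree(D)=0, level(D)=1, enqueue
  process A: level=1
    A->C: in-degree(C)=1, level(C)>=2
  process D: level=1
    D->C: in-degree(C)=0, level(C)=2, enqueue
  process C: level=2
All levels: A:1, B:0, C:2, D:1
level(C) = 2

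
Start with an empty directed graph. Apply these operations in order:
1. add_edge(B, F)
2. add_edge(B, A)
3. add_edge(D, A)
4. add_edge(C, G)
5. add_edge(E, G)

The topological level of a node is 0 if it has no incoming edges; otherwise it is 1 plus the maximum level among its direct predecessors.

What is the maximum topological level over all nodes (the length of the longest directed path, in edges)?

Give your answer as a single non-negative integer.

Op 1: add_edge(B, F). Edges now: 1
Op 2: add_edge(B, A). Edges now: 2
Op 3: add_edge(D, A). Edges now: 3
Op 4: add_edge(C, G). Edges now: 4
Op 5: add_edge(E, G). Edges now: 5
Compute levels (Kahn BFS):
  sources (in-degree 0): B, C, D, E
  process B: level=0
    B->A: in-degree(A)=1, level(A)>=1
    B->F: in-degree(F)=0, level(F)=1, enqueue
  process C: level=0
    C->G: in-degree(G)=1, level(G)>=1
  process D: level=0
    D->A: in-degree(A)=0, level(A)=1, enqueue
  process E: level=0
    E->G: in-degree(G)=0, level(G)=1, enqueue
  process F: level=1
  process A: level=1
  process G: level=1
All levels: A:1, B:0, C:0, D:0, E:0, F:1, G:1
max level = 1

Answer: 1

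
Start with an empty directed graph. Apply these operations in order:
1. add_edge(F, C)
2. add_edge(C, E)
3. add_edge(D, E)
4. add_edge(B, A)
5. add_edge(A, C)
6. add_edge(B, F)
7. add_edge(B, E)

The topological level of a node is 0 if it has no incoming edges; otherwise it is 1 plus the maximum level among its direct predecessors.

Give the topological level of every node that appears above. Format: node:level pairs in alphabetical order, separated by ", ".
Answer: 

Answer: A:1, B:0, C:2, D:0, E:3, F:1

Derivation:
Op 1: add_edge(F, C). Edges now: 1
Op 2: add_edge(C, E). Edges now: 2
Op 3: add_edge(D, E). Edges now: 3
Op 4: add_edge(B, A). Edges now: 4
Op 5: add_edge(A, C). Edges now: 5
Op 6: add_edge(B, F). Edges now: 6
Op 7: add_edge(B, E). Edges now: 7
Compute levels (Kahn BFS):
  sources (in-degree 0): B, D
  process B: level=0
    B->A: in-degree(A)=0, level(A)=1, enqueue
    B->E: in-degree(E)=2, level(E)>=1
    B->F: in-degree(F)=0, level(F)=1, enqueue
  process D: level=0
    D->E: in-degree(E)=1, level(E)>=1
  process A: level=1
    A->C: in-degree(C)=1, level(C)>=2
  process F: level=1
    F->C: in-degree(C)=0, level(C)=2, enqueue
  process C: level=2
    C->E: in-degree(E)=0, level(E)=3, enqueue
  process E: level=3
All levels: A:1, B:0, C:2, D:0, E:3, F:1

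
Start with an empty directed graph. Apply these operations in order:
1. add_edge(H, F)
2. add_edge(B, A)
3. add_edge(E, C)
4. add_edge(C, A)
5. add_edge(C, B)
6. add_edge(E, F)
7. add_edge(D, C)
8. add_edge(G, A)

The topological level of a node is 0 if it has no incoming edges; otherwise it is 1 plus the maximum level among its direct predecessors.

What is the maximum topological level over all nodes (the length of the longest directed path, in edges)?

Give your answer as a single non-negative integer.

Op 1: add_edge(H, F). Edges now: 1
Op 2: add_edge(B, A). Edges now: 2
Op 3: add_edge(E, C). Edges now: 3
Op 4: add_edge(C, A). Edges now: 4
Op 5: add_edge(C, B). Edges now: 5
Op 6: add_edge(E, F). Edges now: 6
Op 7: add_edge(D, C). Edges now: 7
Op 8: add_edge(G, A). Edges now: 8
Compute levels (Kahn BFS):
  sources (in-degree 0): D, E, G, H
  process D: level=0
    D->C: in-degree(C)=1, level(C)>=1
  process E: level=0
    E->C: in-degree(C)=0, level(C)=1, enqueue
    E->F: in-degree(F)=1, level(F)>=1
  process G: level=0
    G->A: in-degree(A)=2, level(A)>=1
  process H: level=0
    H->F: in-degree(F)=0, level(F)=1, enqueue
  process C: level=1
    C->A: in-degree(A)=1, level(A)>=2
    C->B: in-degree(B)=0, level(B)=2, enqueue
  process F: level=1
  process B: level=2
    B->A: in-degree(A)=0, level(A)=3, enqueue
  process A: level=3
All levels: A:3, B:2, C:1, D:0, E:0, F:1, G:0, H:0
max level = 3

Answer: 3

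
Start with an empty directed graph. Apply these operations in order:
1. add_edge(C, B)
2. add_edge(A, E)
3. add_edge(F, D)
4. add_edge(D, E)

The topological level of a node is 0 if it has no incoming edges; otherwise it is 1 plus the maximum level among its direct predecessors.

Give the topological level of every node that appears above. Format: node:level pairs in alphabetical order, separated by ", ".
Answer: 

Answer: A:0, B:1, C:0, D:1, E:2, F:0

Derivation:
Op 1: add_edge(C, B). Edges now: 1
Op 2: add_edge(A, E). Edges now: 2
Op 3: add_edge(F, D). Edges now: 3
Op 4: add_edge(D, E). Edges now: 4
Compute levels (Kahn BFS):
  sources (in-degree 0): A, C, F
  process A: level=0
    A->E: in-degree(E)=1, level(E)>=1
  process C: level=0
    C->B: in-degree(B)=0, level(B)=1, enqueue
  process F: level=0
    F->D: in-degree(D)=0, level(D)=1, enqueue
  process B: level=1
  process D: level=1
    D->E: in-degree(E)=0, level(E)=2, enqueue
  process E: level=2
All levels: A:0, B:1, C:0, D:1, E:2, F:0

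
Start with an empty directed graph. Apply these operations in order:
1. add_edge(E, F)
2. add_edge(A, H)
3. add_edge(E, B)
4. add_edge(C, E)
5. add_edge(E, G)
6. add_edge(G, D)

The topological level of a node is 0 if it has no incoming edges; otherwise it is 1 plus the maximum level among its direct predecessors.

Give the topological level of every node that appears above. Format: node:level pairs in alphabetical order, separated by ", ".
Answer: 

Answer: A:0, B:2, C:0, D:3, E:1, F:2, G:2, H:1

Derivation:
Op 1: add_edge(E, F). Edges now: 1
Op 2: add_edge(A, H). Edges now: 2
Op 3: add_edge(E, B). Edges now: 3
Op 4: add_edge(C, E). Edges now: 4
Op 5: add_edge(E, G). Edges now: 5
Op 6: add_edge(G, D). Edges now: 6
Compute levels (Kahn BFS):
  sources (in-degree 0): A, C
  process A: level=0
    A->H: in-degree(H)=0, level(H)=1, enqueue
  process C: level=0
    C->E: in-degree(E)=0, level(E)=1, enqueue
  process H: level=1
  process E: level=1
    E->B: in-degree(B)=0, level(B)=2, enqueue
    E->F: in-degree(F)=0, level(F)=2, enqueue
    E->G: in-degree(G)=0, level(G)=2, enqueue
  process B: level=2
  process F: level=2
  process G: level=2
    G->D: in-degree(D)=0, level(D)=3, enqueue
  process D: level=3
All levels: A:0, B:2, C:0, D:3, E:1, F:2, G:2, H:1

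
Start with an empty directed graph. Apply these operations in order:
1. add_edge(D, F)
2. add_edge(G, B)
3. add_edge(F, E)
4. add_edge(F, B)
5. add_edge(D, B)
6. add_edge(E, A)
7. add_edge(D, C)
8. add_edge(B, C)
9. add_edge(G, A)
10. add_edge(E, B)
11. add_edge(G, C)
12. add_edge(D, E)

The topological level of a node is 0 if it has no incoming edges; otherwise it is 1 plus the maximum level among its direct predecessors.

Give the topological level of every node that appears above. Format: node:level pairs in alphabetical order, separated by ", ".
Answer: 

Op 1: add_edge(D, F). Edges now: 1
Op 2: add_edge(G, B). Edges now: 2
Op 3: add_edge(F, E). Edges now: 3
Op 4: add_edge(F, B). Edges now: 4
Op 5: add_edge(D, B). Edges now: 5
Op 6: add_edge(E, A). Edges now: 6
Op 7: add_edge(D, C). Edges now: 7
Op 8: add_edge(B, C). Edges now: 8
Op 9: add_edge(G, A). Edges now: 9
Op 10: add_edge(E, B). Edges now: 10
Op 11: add_edge(G, C). Edges now: 11
Op 12: add_edge(D, E). Edges now: 12
Compute levels (Kahn BFS):
  sources (in-degree 0): D, G
  process D: level=0
    D->B: in-degree(B)=3, level(B)>=1
    D->C: in-degree(C)=2, level(C)>=1
    D->E: in-degree(E)=1, level(E)>=1
    D->F: in-degree(F)=0, level(F)=1, enqueue
  process G: level=0
    G->A: in-degree(A)=1, level(A)>=1
    G->B: in-degree(B)=2, level(B)>=1
    G->C: in-degree(C)=1, level(C)>=1
  process F: level=1
    F->B: in-degree(B)=1, level(B)>=2
    F->E: in-degree(E)=0, level(E)=2, enqueue
  process E: level=2
    E->A: in-degree(A)=0, level(A)=3, enqueue
    E->B: in-degree(B)=0, level(B)=3, enqueue
  process A: level=3
  process B: level=3
    B->C: in-degree(C)=0, level(C)=4, enqueue
  process C: level=4
All levels: A:3, B:3, C:4, D:0, E:2, F:1, G:0

Answer: A:3, B:3, C:4, D:0, E:2, F:1, G:0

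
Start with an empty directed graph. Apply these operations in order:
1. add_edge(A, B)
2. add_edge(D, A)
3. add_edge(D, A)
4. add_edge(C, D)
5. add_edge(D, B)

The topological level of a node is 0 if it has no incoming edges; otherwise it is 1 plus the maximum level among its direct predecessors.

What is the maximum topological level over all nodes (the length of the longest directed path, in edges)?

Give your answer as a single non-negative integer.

Op 1: add_edge(A, B). Edges now: 1
Op 2: add_edge(D, A). Edges now: 2
Op 3: add_edge(D, A) (duplicate, no change). Edges now: 2
Op 4: add_edge(C, D). Edges now: 3
Op 5: add_edge(D, B). Edges now: 4
Compute levels (Kahn BFS):
  sources (in-degree 0): C
  process C: level=0
    C->D: in-degree(D)=0, level(D)=1, enqueue
  process D: level=1
    D->A: in-degree(A)=0, level(A)=2, enqueue
    D->B: in-degree(B)=1, level(B)>=2
  process A: level=2
    A->B: in-degree(B)=0, level(B)=3, enqueue
  process B: level=3
All levels: A:2, B:3, C:0, D:1
max level = 3

Answer: 3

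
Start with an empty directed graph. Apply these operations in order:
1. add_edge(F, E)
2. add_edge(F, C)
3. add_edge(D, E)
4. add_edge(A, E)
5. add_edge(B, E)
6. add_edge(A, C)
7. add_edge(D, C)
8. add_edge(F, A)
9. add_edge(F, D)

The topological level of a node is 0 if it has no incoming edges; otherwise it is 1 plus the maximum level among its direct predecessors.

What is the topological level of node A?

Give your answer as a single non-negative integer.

Answer: 1

Derivation:
Op 1: add_edge(F, E). Edges now: 1
Op 2: add_edge(F, C). Edges now: 2
Op 3: add_edge(D, E). Edges now: 3
Op 4: add_edge(A, E). Edges now: 4
Op 5: add_edge(B, E). Edges now: 5
Op 6: add_edge(A, C). Edges now: 6
Op 7: add_edge(D, C). Edges now: 7
Op 8: add_edge(F, A). Edges now: 8
Op 9: add_edge(F, D). Edges now: 9
Compute levels (Kahn BFS):
  sources (in-degree 0): B, F
  process B: level=0
    B->E: in-degree(E)=3, level(E)>=1
  process F: level=0
    F->A: in-degree(A)=0, level(A)=1, enqueue
    F->C: in-degree(C)=2, level(C)>=1
    F->D: in-degree(D)=0, level(D)=1, enqueue
    F->E: in-degree(E)=2, level(E)>=1
  process A: level=1
    A->C: in-degree(C)=1, level(C)>=2
    A->E: in-degree(E)=1, level(E)>=2
  process D: level=1
    D->C: in-degree(C)=0, level(C)=2, enqueue
    D->E: in-degree(E)=0, level(E)=2, enqueue
  process C: level=2
  process E: level=2
All levels: A:1, B:0, C:2, D:1, E:2, F:0
level(A) = 1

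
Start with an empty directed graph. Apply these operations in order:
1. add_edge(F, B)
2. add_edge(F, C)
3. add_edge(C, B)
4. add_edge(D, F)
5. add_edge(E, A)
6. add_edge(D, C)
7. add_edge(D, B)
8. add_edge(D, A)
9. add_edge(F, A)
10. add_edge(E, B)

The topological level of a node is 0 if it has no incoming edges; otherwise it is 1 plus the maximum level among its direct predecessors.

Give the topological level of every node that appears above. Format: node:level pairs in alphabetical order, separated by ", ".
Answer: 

Op 1: add_edge(F, B). Edges now: 1
Op 2: add_edge(F, C). Edges now: 2
Op 3: add_edge(C, B). Edges now: 3
Op 4: add_edge(D, F). Edges now: 4
Op 5: add_edge(E, A). Edges now: 5
Op 6: add_edge(D, C). Edges now: 6
Op 7: add_edge(D, B). Edges now: 7
Op 8: add_edge(D, A). Edges now: 8
Op 9: add_edge(F, A). Edges now: 9
Op 10: add_edge(E, B). Edges now: 10
Compute levels (Kahn BFS):
  sources (in-degree 0): D, E
  process D: level=0
    D->A: in-degree(A)=2, level(A)>=1
    D->B: in-degree(B)=3, level(B)>=1
    D->C: in-degree(C)=1, level(C)>=1
    D->F: in-degree(F)=0, level(F)=1, enqueue
  process E: level=0
    E->A: in-degree(A)=1, level(A)>=1
    E->B: in-degree(B)=2, level(B)>=1
  process F: level=1
    F->A: in-degree(A)=0, level(A)=2, enqueue
    F->B: in-degree(B)=1, level(B)>=2
    F->C: in-degree(C)=0, level(C)=2, enqueue
  process A: level=2
  process C: level=2
    C->B: in-degree(B)=0, level(B)=3, enqueue
  process B: level=3
All levels: A:2, B:3, C:2, D:0, E:0, F:1

Answer: A:2, B:3, C:2, D:0, E:0, F:1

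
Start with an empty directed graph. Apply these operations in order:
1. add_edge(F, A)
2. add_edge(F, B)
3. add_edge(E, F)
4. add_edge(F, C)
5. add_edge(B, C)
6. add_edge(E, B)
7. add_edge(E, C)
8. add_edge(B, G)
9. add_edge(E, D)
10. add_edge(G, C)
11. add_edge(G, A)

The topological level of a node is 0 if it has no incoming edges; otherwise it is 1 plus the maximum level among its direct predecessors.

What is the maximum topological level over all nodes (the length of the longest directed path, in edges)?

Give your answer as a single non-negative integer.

Answer: 4

Derivation:
Op 1: add_edge(F, A). Edges now: 1
Op 2: add_edge(F, B). Edges now: 2
Op 3: add_edge(E, F). Edges now: 3
Op 4: add_edge(F, C). Edges now: 4
Op 5: add_edge(B, C). Edges now: 5
Op 6: add_edge(E, B). Edges now: 6
Op 7: add_edge(E, C). Edges now: 7
Op 8: add_edge(B, G). Edges now: 8
Op 9: add_edge(E, D). Edges now: 9
Op 10: add_edge(G, C). Edges now: 10
Op 11: add_edge(G, A). Edges now: 11
Compute levels (Kahn BFS):
  sources (in-degree 0): E
  process E: level=0
    E->B: in-degree(B)=1, level(B)>=1
    E->C: in-degree(C)=3, level(C)>=1
    E->D: in-degree(D)=0, level(D)=1, enqueue
    E->F: in-degree(F)=0, level(F)=1, enqueue
  process D: level=1
  process F: level=1
    F->A: in-degree(A)=1, level(A)>=2
    F->B: in-degree(B)=0, level(B)=2, enqueue
    F->C: in-degree(C)=2, level(C)>=2
  process B: level=2
    B->C: in-degree(C)=1, level(C)>=3
    B->G: in-degree(G)=0, level(G)=3, enqueue
  process G: level=3
    G->A: in-degree(A)=0, level(A)=4, enqueue
    G->C: in-degree(C)=0, level(C)=4, enqueue
  process A: level=4
  process C: level=4
All levels: A:4, B:2, C:4, D:1, E:0, F:1, G:3
max level = 4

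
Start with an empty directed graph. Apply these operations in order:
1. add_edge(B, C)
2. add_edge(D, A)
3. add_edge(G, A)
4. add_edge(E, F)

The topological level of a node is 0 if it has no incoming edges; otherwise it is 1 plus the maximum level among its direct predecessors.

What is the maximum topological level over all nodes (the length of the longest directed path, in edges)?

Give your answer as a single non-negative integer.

Answer: 1

Derivation:
Op 1: add_edge(B, C). Edges now: 1
Op 2: add_edge(D, A). Edges now: 2
Op 3: add_edge(G, A). Edges now: 3
Op 4: add_edge(E, F). Edges now: 4
Compute levels (Kahn BFS):
  sources (in-degree 0): B, D, E, G
  process B: level=0
    B->C: in-degree(C)=0, level(C)=1, enqueue
  process D: level=0
    D->A: in-degree(A)=1, level(A)>=1
  process E: level=0
    E->F: in-degree(F)=0, level(F)=1, enqueue
  process G: level=0
    G->A: in-degree(A)=0, level(A)=1, enqueue
  process C: level=1
  process F: level=1
  process A: level=1
All levels: A:1, B:0, C:1, D:0, E:0, F:1, G:0
max level = 1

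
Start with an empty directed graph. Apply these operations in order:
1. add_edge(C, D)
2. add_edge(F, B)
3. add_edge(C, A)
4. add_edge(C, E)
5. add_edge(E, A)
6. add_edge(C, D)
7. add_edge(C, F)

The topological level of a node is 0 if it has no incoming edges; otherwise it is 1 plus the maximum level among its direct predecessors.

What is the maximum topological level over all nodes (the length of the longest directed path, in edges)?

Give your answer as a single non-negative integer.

Op 1: add_edge(C, D). Edges now: 1
Op 2: add_edge(F, B). Edges now: 2
Op 3: add_edge(C, A). Edges now: 3
Op 4: add_edge(C, E). Edges now: 4
Op 5: add_edge(E, A). Edges now: 5
Op 6: add_edge(C, D) (duplicate, no change). Edges now: 5
Op 7: add_edge(C, F). Edges now: 6
Compute levels (Kahn BFS):
  sources (in-degree 0): C
  process C: level=0
    C->A: in-degree(A)=1, level(A)>=1
    C->D: in-degree(D)=0, level(D)=1, enqueue
    C->E: in-degree(E)=0, level(E)=1, enqueue
    C->F: in-degree(F)=0, level(F)=1, enqueue
  process D: level=1
  process E: level=1
    E->A: in-degree(A)=0, level(A)=2, enqueue
  process F: level=1
    F->B: in-degree(B)=0, level(B)=2, enqueue
  process A: level=2
  process B: level=2
All levels: A:2, B:2, C:0, D:1, E:1, F:1
max level = 2

Answer: 2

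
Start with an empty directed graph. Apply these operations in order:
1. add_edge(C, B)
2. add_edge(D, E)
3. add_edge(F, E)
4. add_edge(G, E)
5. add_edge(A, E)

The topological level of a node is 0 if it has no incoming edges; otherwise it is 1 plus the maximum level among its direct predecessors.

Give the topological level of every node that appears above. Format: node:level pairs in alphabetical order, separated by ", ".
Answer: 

Answer: A:0, B:1, C:0, D:0, E:1, F:0, G:0

Derivation:
Op 1: add_edge(C, B). Edges now: 1
Op 2: add_edge(D, E). Edges now: 2
Op 3: add_edge(F, E). Edges now: 3
Op 4: add_edge(G, E). Edges now: 4
Op 5: add_edge(A, E). Edges now: 5
Compute levels (Kahn BFS):
  sources (in-degree 0): A, C, D, F, G
  process A: level=0
    A->E: in-degree(E)=3, level(E)>=1
  process C: level=0
    C->B: in-degree(B)=0, level(B)=1, enqueue
  process D: level=0
    D->E: in-degree(E)=2, level(E)>=1
  process F: level=0
    F->E: in-degree(E)=1, level(E)>=1
  process G: level=0
    G->E: in-degree(E)=0, level(E)=1, enqueue
  process B: level=1
  process E: level=1
All levels: A:0, B:1, C:0, D:0, E:1, F:0, G:0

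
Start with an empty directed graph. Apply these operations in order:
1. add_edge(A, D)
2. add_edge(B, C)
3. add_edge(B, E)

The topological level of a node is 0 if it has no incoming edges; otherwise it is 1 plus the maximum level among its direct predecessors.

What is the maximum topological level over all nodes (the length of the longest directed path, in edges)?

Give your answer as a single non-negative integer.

Answer: 1

Derivation:
Op 1: add_edge(A, D). Edges now: 1
Op 2: add_edge(B, C). Edges now: 2
Op 3: add_edge(B, E). Edges now: 3
Compute levels (Kahn BFS):
  sources (in-degree 0): A, B
  process A: level=0
    A->D: in-degree(D)=0, level(D)=1, enqueue
  process B: level=0
    B->C: in-degree(C)=0, level(C)=1, enqueue
    B->E: in-degree(E)=0, level(E)=1, enqueue
  process D: level=1
  process C: level=1
  process E: level=1
All levels: A:0, B:0, C:1, D:1, E:1
max level = 1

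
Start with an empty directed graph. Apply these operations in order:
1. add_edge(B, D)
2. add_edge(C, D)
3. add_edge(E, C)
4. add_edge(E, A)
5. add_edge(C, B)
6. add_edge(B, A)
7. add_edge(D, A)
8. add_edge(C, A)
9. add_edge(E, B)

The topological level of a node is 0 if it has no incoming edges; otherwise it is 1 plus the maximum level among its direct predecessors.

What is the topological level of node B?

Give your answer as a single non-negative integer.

Answer: 2

Derivation:
Op 1: add_edge(B, D). Edges now: 1
Op 2: add_edge(C, D). Edges now: 2
Op 3: add_edge(E, C). Edges now: 3
Op 4: add_edge(E, A). Edges now: 4
Op 5: add_edge(C, B). Edges now: 5
Op 6: add_edge(B, A). Edges now: 6
Op 7: add_edge(D, A). Edges now: 7
Op 8: add_edge(C, A). Edges now: 8
Op 9: add_edge(E, B). Edges now: 9
Compute levels (Kahn BFS):
  sources (in-degree 0): E
  process E: level=0
    E->A: in-degree(A)=3, level(A)>=1
    E->B: in-degree(B)=1, level(B)>=1
    E->C: in-degree(C)=0, level(C)=1, enqueue
  process C: level=1
    C->A: in-degree(A)=2, level(A)>=2
    C->B: in-degree(B)=0, level(B)=2, enqueue
    C->D: in-degree(D)=1, level(D)>=2
  process B: level=2
    B->A: in-degree(A)=1, level(A)>=3
    B->D: in-degree(D)=0, level(D)=3, enqueue
  process D: level=3
    D->A: in-degree(A)=0, level(A)=4, enqueue
  process A: level=4
All levels: A:4, B:2, C:1, D:3, E:0
level(B) = 2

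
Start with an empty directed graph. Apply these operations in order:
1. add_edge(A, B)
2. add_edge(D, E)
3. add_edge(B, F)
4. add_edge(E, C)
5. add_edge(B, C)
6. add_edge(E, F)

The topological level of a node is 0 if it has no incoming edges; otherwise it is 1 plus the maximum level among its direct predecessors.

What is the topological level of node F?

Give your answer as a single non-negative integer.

Answer: 2

Derivation:
Op 1: add_edge(A, B). Edges now: 1
Op 2: add_edge(D, E). Edges now: 2
Op 3: add_edge(B, F). Edges now: 3
Op 4: add_edge(E, C). Edges now: 4
Op 5: add_edge(B, C). Edges now: 5
Op 6: add_edge(E, F). Edges now: 6
Compute levels (Kahn BFS):
  sources (in-degree 0): A, D
  process A: level=0
    A->B: in-degree(B)=0, level(B)=1, enqueue
  process D: level=0
    D->E: in-degree(E)=0, level(E)=1, enqueue
  process B: level=1
    B->C: in-degree(C)=1, level(C)>=2
    B->F: in-degree(F)=1, level(F)>=2
  process E: level=1
    E->C: in-degree(C)=0, level(C)=2, enqueue
    E->F: in-degree(F)=0, level(F)=2, enqueue
  process C: level=2
  process F: level=2
All levels: A:0, B:1, C:2, D:0, E:1, F:2
level(F) = 2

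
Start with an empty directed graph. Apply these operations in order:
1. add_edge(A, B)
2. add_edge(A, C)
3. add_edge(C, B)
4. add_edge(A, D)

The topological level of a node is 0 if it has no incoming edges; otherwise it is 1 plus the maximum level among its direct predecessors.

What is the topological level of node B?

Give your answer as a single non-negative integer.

Answer: 2

Derivation:
Op 1: add_edge(A, B). Edges now: 1
Op 2: add_edge(A, C). Edges now: 2
Op 3: add_edge(C, B). Edges now: 3
Op 4: add_edge(A, D). Edges now: 4
Compute levels (Kahn BFS):
  sources (in-degree 0): A
  process A: level=0
    A->B: in-degree(B)=1, level(B)>=1
    A->C: in-degree(C)=0, level(C)=1, enqueue
    A->D: in-degree(D)=0, level(D)=1, enqueue
  process C: level=1
    C->B: in-degree(B)=0, level(B)=2, enqueue
  process D: level=1
  process B: level=2
All levels: A:0, B:2, C:1, D:1
level(B) = 2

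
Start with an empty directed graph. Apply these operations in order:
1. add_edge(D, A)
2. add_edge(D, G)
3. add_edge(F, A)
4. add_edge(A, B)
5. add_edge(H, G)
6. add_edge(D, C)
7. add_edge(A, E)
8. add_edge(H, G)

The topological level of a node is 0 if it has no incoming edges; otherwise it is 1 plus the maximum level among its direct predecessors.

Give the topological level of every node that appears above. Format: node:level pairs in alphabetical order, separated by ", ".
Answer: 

Op 1: add_edge(D, A). Edges now: 1
Op 2: add_edge(D, G). Edges now: 2
Op 3: add_edge(F, A). Edges now: 3
Op 4: add_edge(A, B). Edges now: 4
Op 5: add_edge(H, G). Edges now: 5
Op 6: add_edge(D, C). Edges now: 6
Op 7: add_edge(A, E). Edges now: 7
Op 8: add_edge(H, G) (duplicate, no change). Edges now: 7
Compute levels (Kahn BFS):
  sources (in-degree 0): D, F, H
  process D: level=0
    D->A: in-degree(A)=1, level(A)>=1
    D->C: in-degree(C)=0, level(C)=1, enqueue
    D->G: in-degree(G)=1, level(G)>=1
  process F: level=0
    F->A: in-degree(A)=0, level(A)=1, enqueue
  process H: level=0
    H->G: in-degree(G)=0, level(G)=1, enqueue
  process C: level=1
  process A: level=1
    A->B: in-degree(B)=0, level(B)=2, enqueue
    A->E: in-degree(E)=0, level(E)=2, enqueue
  process G: level=1
  process B: level=2
  process E: level=2
All levels: A:1, B:2, C:1, D:0, E:2, F:0, G:1, H:0

Answer: A:1, B:2, C:1, D:0, E:2, F:0, G:1, H:0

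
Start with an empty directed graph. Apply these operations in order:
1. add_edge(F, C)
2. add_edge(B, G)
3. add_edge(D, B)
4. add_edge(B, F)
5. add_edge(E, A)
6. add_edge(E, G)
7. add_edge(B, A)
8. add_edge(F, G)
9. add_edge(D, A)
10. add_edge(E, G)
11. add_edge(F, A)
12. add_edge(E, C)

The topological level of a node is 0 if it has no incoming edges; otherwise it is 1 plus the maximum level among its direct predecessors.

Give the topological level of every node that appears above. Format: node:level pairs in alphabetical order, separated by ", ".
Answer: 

Op 1: add_edge(F, C). Edges now: 1
Op 2: add_edge(B, G). Edges now: 2
Op 3: add_edge(D, B). Edges now: 3
Op 4: add_edge(B, F). Edges now: 4
Op 5: add_edge(E, A). Edges now: 5
Op 6: add_edge(E, G). Edges now: 6
Op 7: add_edge(B, A). Edges now: 7
Op 8: add_edge(F, G). Edges now: 8
Op 9: add_edge(D, A). Edges now: 9
Op 10: add_edge(E, G) (duplicate, no change). Edges now: 9
Op 11: add_edge(F, A). Edges now: 10
Op 12: add_edge(E, C). Edges now: 11
Compute levels (Kahn BFS):
  sources (in-degree 0): D, E
  process D: level=0
    D->A: in-degree(A)=3, level(A)>=1
    D->B: in-degree(B)=0, level(B)=1, enqueue
  process E: level=0
    E->A: in-degree(A)=2, level(A)>=1
    E->C: in-degree(C)=1, level(C)>=1
    E->G: in-degree(G)=2, level(G)>=1
  process B: level=1
    B->A: in-degree(A)=1, level(A)>=2
    B->F: in-degree(F)=0, level(F)=2, enqueue
    B->G: in-degree(G)=1, level(G)>=2
  process F: level=2
    F->A: in-degree(A)=0, level(A)=3, enqueue
    F->C: in-degree(C)=0, level(C)=3, enqueue
    F->G: in-degree(G)=0, level(G)=3, enqueue
  process A: level=3
  process C: level=3
  process G: level=3
All levels: A:3, B:1, C:3, D:0, E:0, F:2, G:3

Answer: A:3, B:1, C:3, D:0, E:0, F:2, G:3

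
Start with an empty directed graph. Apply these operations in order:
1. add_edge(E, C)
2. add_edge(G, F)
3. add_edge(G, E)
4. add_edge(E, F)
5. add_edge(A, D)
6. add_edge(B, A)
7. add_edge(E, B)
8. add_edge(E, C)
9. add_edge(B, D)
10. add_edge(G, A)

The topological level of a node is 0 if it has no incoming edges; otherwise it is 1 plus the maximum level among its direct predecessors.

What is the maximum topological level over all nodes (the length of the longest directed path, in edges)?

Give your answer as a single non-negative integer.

Answer: 4

Derivation:
Op 1: add_edge(E, C). Edges now: 1
Op 2: add_edge(G, F). Edges now: 2
Op 3: add_edge(G, E). Edges now: 3
Op 4: add_edge(E, F). Edges now: 4
Op 5: add_edge(A, D). Edges now: 5
Op 6: add_edge(B, A). Edges now: 6
Op 7: add_edge(E, B). Edges now: 7
Op 8: add_edge(E, C) (duplicate, no change). Edges now: 7
Op 9: add_edge(B, D). Edges now: 8
Op 10: add_edge(G, A). Edges now: 9
Compute levels (Kahn BFS):
  sources (in-degree 0): G
  process G: level=0
    G->A: in-degree(A)=1, level(A)>=1
    G->E: in-degree(E)=0, level(E)=1, enqueue
    G->F: in-degree(F)=1, level(F)>=1
  process E: level=1
    E->B: in-degree(B)=0, level(B)=2, enqueue
    E->C: in-degree(C)=0, level(C)=2, enqueue
    E->F: in-degree(F)=0, level(F)=2, enqueue
  process B: level=2
    B->A: in-degree(A)=0, level(A)=3, enqueue
    B->D: in-degree(D)=1, level(D)>=3
  process C: level=2
  process F: level=2
  process A: level=3
    A->D: in-degree(D)=0, level(D)=4, enqueue
  process D: level=4
All levels: A:3, B:2, C:2, D:4, E:1, F:2, G:0
max level = 4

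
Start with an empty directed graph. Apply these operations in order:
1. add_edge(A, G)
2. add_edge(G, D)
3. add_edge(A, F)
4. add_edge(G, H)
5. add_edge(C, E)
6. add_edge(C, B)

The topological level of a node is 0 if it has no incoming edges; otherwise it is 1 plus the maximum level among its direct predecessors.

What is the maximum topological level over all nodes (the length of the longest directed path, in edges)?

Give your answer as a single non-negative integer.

Answer: 2

Derivation:
Op 1: add_edge(A, G). Edges now: 1
Op 2: add_edge(G, D). Edges now: 2
Op 3: add_edge(A, F). Edges now: 3
Op 4: add_edge(G, H). Edges now: 4
Op 5: add_edge(C, E). Edges now: 5
Op 6: add_edge(C, B). Edges now: 6
Compute levels (Kahn BFS):
  sources (in-degree 0): A, C
  process A: level=0
    A->F: in-degree(F)=0, level(F)=1, enqueue
    A->G: in-degree(G)=0, level(G)=1, enqueue
  process C: level=0
    C->B: in-degree(B)=0, level(B)=1, enqueue
    C->E: in-degree(E)=0, level(E)=1, enqueue
  process F: level=1
  process G: level=1
    G->D: in-degree(D)=0, level(D)=2, enqueue
    G->H: in-degree(H)=0, level(H)=2, enqueue
  process B: level=1
  process E: level=1
  process D: level=2
  process H: level=2
All levels: A:0, B:1, C:0, D:2, E:1, F:1, G:1, H:2
max level = 2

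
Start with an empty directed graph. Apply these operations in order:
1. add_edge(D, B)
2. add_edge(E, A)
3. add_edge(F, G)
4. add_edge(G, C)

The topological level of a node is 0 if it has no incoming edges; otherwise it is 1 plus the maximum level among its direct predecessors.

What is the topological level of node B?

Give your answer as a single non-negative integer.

Answer: 1

Derivation:
Op 1: add_edge(D, B). Edges now: 1
Op 2: add_edge(E, A). Edges now: 2
Op 3: add_edge(F, G). Edges now: 3
Op 4: add_edge(G, C). Edges now: 4
Compute levels (Kahn BFS):
  sources (in-degree 0): D, E, F
  process D: level=0
    D->B: in-degree(B)=0, level(B)=1, enqueue
  process E: level=0
    E->A: in-degree(A)=0, level(A)=1, enqueue
  process F: level=0
    F->G: in-degree(G)=0, level(G)=1, enqueue
  process B: level=1
  process A: level=1
  process G: level=1
    G->C: in-degree(C)=0, level(C)=2, enqueue
  process C: level=2
All levels: A:1, B:1, C:2, D:0, E:0, F:0, G:1
level(B) = 1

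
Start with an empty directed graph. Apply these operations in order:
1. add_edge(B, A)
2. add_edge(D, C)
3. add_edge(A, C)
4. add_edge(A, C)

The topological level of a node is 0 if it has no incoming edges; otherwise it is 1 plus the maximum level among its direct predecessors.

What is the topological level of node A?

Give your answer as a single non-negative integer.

Answer: 1

Derivation:
Op 1: add_edge(B, A). Edges now: 1
Op 2: add_edge(D, C). Edges now: 2
Op 3: add_edge(A, C). Edges now: 3
Op 4: add_edge(A, C) (duplicate, no change). Edges now: 3
Compute levels (Kahn BFS):
  sources (in-degree 0): B, D
  process B: level=0
    B->A: in-degree(A)=0, level(A)=1, enqueue
  process D: level=0
    D->C: in-degree(C)=1, level(C)>=1
  process A: level=1
    A->C: in-degree(C)=0, level(C)=2, enqueue
  process C: level=2
All levels: A:1, B:0, C:2, D:0
level(A) = 1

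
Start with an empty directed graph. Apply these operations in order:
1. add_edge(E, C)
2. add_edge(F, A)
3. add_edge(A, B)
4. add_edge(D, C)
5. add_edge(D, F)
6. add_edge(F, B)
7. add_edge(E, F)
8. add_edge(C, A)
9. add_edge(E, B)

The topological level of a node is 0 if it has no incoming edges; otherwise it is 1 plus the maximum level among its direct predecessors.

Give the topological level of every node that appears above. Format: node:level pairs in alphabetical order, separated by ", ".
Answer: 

Op 1: add_edge(E, C). Edges now: 1
Op 2: add_edge(F, A). Edges now: 2
Op 3: add_edge(A, B). Edges now: 3
Op 4: add_edge(D, C). Edges now: 4
Op 5: add_edge(D, F). Edges now: 5
Op 6: add_edge(F, B). Edges now: 6
Op 7: add_edge(E, F). Edges now: 7
Op 8: add_edge(C, A). Edges now: 8
Op 9: add_edge(E, B). Edges now: 9
Compute levels (Kahn BFS):
  sources (in-degree 0): D, E
  process D: level=0
    D->C: in-degree(C)=1, level(C)>=1
    D->F: in-degree(F)=1, level(F)>=1
  process E: level=0
    E->B: in-degree(B)=2, level(B)>=1
    E->C: in-degree(C)=0, level(C)=1, enqueue
    E->F: in-degree(F)=0, level(F)=1, enqueue
  process C: level=1
    C->A: in-degree(A)=1, level(A)>=2
  process F: level=1
    F->A: in-degree(A)=0, level(A)=2, enqueue
    F->B: in-degree(B)=1, level(B)>=2
  process A: level=2
    A->B: in-degree(B)=0, level(B)=3, enqueue
  process B: level=3
All levels: A:2, B:3, C:1, D:0, E:0, F:1

Answer: A:2, B:3, C:1, D:0, E:0, F:1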